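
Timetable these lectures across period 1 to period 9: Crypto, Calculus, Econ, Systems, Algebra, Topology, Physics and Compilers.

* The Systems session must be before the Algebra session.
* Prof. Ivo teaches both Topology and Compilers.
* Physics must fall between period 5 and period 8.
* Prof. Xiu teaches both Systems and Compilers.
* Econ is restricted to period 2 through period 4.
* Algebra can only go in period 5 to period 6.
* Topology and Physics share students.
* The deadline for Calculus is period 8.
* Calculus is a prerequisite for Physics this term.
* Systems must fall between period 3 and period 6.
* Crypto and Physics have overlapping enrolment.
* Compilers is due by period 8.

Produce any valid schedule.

Crypto=period 1; Systems=period 3; Topology=period 2; Compilers=period 1; Algebra=period 5; Calculus=period 1; Physics=period 5; Econ=period 2

Checking: Systems(period 3) before Algebra(period 5); Calculus(period 1) before Physics(period 5); Topology(period 2) != Compilers(period 1); Topology(period 2) != Physics(period 5); Systems(period 3) != Compilers(period 1); Crypto(period 1) != Physics(period 5); Algebra=period 5 in [period 5,period 6]; Physics=period 5 in [period 5,period 8]; Systems=period 3 in [period 3,period 6]; Econ=period 2 in [period 2,period 4]; Calculus=period 1 in [period 1,period 8]; Compilers=period 1 in [period 1,period 8].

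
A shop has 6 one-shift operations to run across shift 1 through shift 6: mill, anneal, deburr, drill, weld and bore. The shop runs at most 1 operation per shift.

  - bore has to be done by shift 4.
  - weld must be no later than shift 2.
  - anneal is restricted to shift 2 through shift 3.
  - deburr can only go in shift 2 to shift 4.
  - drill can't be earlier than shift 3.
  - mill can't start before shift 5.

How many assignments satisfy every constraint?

Splitting on mill: it can be shift 5 (5), shift 6 (5). Listing each branch's schedules as (anneal, deburr, drill, weld, bore) by shift number:
mill=shift 5: (2,3,6,1,4) (2,4,6,1,3) (3,2,6,1,4) (3,4,6,1,2) (3,4,6,2,1) — 5.
mill=shift 6: (2,3,5,1,4) (2,4,5,1,3) (3,2,5,1,4) (3,4,5,1,2) (3,4,5,2,1) — 5.
Summing: 5 + 5 = 10.

10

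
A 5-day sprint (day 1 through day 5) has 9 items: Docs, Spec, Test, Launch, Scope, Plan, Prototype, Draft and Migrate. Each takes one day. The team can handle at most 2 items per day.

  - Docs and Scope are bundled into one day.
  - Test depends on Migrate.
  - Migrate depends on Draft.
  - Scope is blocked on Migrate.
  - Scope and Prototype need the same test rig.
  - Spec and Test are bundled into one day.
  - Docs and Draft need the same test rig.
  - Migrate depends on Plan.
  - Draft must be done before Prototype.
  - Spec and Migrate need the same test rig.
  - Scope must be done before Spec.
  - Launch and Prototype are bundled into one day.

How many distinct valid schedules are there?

Enumerating: Scope in day 3, Spec in day 4, Migrate in day 2, Test in day 4, Draft in day 1, Launch in day 5, Plan in day 1, Docs in day 3, Prototype in day 5 | Plan in day 1, Test in day 5, Draft in day 1, Scope in day 3, Prototype in day 4, Launch in day 4, Spec in day 5, Docs in day 3, Migrate in day 2 | Launch=day 3, Prototype=day 3, Scope=day 4, Draft=day 1, Migrate=day 2, Plan=day 1, Docs=day 4, Spec=day 5, Test=day 5 | Launch in day 2; Spec in day 5; Scope in day 4; Migrate in day 3; Docs in day 4; Plan in day 1; Draft in day 1; Prototype in day 2; Test in day 5.

4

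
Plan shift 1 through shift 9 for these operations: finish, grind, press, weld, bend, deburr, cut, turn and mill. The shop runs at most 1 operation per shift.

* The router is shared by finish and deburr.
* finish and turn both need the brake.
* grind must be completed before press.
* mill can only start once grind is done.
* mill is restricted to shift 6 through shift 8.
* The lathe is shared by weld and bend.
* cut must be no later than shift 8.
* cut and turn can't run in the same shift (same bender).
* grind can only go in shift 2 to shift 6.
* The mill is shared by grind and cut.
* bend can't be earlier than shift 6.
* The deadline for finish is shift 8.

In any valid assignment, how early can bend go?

Bend is available from shift 6.
bend at shift 6 is achievable: mill=shift 7; finish=shift 1; deburr=shift 8; cut=shift 3; grind=shift 2; turn=shift 9; bend=shift 6; weld=shift 5; press=shift 4.

shift 6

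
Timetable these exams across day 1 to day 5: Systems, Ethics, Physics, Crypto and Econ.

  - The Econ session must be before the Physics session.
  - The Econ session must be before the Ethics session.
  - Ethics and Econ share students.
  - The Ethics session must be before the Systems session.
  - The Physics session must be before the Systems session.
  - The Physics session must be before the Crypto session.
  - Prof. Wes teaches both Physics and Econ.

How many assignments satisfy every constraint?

40

Splitting on Systems: it can be day 3 (3), day 4 (12), day 5 (25). Listing each branch's schedules as (Ethics, Physics, Crypto, Econ) by day number:
Systems=day 3: (2,2,3,1) (2,2,4,1) (2,2,5,1) — 3.
Systems=day 4: (2,2,3,1) (2,2,4,1) (2,2,5,1) (2,3,4,1) (2,3,5,1) (3,2,3,1) (3,2,4,1) (3,2,5,1) (3,3,4,1) (3,3,4,2) (3,3,5,1) (3,3,5,2) — 12.
Systems=day 5: (2,2,3,1) (2,2,4,1) (2,2,5,1) (2,3,4,1) (2,3,5,1) (2,4,5,1) (3,2,3,1) (3,2,4,1) (3,2,5,1) (3,3,4,1) (3,3,4,2) (3,3,5,1) (3,3,5,2) (3,4,5,1) (3,4,5,2) (4,2,3,1) (4,2,4,1) (4,2,5,1) (4,3,4,1) (4,3,4,2) (4,3,5,1) (4,3,5,2) (4,4,5,1) (4,4,5,2) (4,4,5,3) — 25.
Summing: 3 + 12 + 25 = 40.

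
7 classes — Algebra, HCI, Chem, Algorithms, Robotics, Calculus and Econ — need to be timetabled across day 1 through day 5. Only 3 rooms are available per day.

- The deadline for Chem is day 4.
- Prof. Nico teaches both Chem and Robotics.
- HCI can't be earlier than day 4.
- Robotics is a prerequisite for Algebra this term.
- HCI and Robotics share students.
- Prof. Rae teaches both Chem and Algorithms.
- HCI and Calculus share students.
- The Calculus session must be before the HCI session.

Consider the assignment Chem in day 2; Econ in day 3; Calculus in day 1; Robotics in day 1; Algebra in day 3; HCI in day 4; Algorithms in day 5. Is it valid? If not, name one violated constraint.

Yes, all constraints hold

Robotics is a prerequisite for Algebra this term — holds.
HCI can't be earlier than day 4 — holds.
Only 3 rooms are available per day — holds.
The deadline for Chem is day 4 — holds.
Prof. Rae teaches both Chem and Algorithms — holds.
Prof. Nico teaches both Chem and Robotics — holds.
HCI and Calculus share students — holds.
HCI and Robotics share students — holds.
The Calculus session must be before the HCI session — holds.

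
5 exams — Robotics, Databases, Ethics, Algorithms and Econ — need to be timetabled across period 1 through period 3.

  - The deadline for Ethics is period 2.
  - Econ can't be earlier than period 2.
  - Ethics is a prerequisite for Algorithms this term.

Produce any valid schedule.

Ethics in period 1; Algorithms in period 2; Databases in period 1; Econ in period 2; Robotics in period 1

Checking: Ethics(period 1) before Algorithms(period 2); Econ=period 2 in [period 2,period 3]; Ethics=period 1 in [period 1,period 2].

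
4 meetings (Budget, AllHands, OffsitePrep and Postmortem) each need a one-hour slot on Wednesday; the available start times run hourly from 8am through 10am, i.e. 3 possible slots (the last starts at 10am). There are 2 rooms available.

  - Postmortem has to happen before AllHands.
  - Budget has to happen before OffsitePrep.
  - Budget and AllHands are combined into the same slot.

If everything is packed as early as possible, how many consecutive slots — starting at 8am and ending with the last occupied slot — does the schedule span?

3

The precedence chain requires at least 3 distinct slots.
With at most 2 per slot and 4 meetings, at least 2 slots are needed.
3 works (last occupied slot: 10am): for example Postmortem -> 8am, OffsitePrep -> 10am, AllHands -> 9am, Budget -> 9am.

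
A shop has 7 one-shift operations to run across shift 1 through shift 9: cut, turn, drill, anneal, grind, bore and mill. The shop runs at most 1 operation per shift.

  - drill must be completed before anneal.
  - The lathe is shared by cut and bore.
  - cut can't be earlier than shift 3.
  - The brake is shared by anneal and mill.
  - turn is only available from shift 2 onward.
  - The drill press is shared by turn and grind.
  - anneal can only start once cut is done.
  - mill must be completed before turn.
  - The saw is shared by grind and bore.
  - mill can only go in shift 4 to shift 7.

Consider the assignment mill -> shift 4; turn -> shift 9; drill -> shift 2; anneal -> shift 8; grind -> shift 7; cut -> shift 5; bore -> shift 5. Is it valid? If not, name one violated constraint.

The drill press is shared by turn and grind — holds.
The brake is shared by anneal and mill — holds.
anneal can only start once cut is done — holds.
The shop runs at most 1 operation per shift — violated.
cut can't be earlier than shift 3 — holds.
mill can only go in shift 4 to shift 7 — holds.
mill must be completed before turn — holds.
The lathe is shared by cut and bore — violated.
drill must be completed before anneal — holds.
turn is only available from shift 2 onward — holds.
The saw is shared by grind and bore — holds.

No. The lathe is shared by cut and bore is not satisfied.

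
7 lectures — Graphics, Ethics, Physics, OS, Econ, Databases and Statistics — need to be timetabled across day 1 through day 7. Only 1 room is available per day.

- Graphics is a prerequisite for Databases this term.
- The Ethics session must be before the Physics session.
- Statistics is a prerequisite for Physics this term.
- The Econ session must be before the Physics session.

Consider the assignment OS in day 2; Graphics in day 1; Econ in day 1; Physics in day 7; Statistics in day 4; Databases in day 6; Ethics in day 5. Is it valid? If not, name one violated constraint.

Invalid. Only 1 room is available per day.

The Ethics session must be before the Physics session — holds.
The Econ session must be before the Physics session — holds.
Graphics is a prerequisite for Databases this term — holds.
Statistics is a prerequisite for Physics this term — holds.
Only 1 room is available per day — violated.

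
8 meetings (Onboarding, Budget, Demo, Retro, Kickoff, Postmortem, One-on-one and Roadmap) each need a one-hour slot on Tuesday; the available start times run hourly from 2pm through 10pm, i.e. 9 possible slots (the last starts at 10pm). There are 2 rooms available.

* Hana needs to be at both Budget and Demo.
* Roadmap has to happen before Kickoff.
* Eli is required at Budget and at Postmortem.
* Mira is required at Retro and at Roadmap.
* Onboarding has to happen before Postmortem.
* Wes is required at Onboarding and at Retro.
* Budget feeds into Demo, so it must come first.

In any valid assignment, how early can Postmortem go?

3pm

Precedence pushes Postmortem to at least 3pm.
Postmortem at 3pm is achievable: Budget in 2pm, One-on-one in 4pm, Kickoff in 5pm, Roadmap in 4pm, Onboarding in 2pm, Postmortem in 3pm, Demo in 3pm, Retro in 5pm.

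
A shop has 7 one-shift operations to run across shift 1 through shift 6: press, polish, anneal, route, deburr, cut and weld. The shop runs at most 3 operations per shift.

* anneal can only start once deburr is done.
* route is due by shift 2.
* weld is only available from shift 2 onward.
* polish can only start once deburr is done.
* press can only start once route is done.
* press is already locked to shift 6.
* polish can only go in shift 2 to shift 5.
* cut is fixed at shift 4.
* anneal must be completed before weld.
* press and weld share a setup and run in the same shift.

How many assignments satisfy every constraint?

Splitting on polish: it can be shift 2 (8), shift 3 (14), shift 4 (18), shift 5 (20). Listing each branch's schedules as (press, anneal, route, deburr, cut, weld) by shift number:
polish=shift 2: (6,2,1,1,4,6) (6,2,2,1,4,6) (6,3,1,1,4,6) (6,3,2,1,4,6) (6,4,1,1,4,6) (6,4,2,1,4,6) (6,5,1,1,4,6) (6,5,2,1,4,6) — 8.
polish=shift 3: (6,2,1,1,4,6) (6,2,2,1,4,6) (6,3,1,1,4,6) (6,3,1,2,4,6) (6,3,2,1,4,6) (6,3,2,2,4,6) (6,4,1,1,4,6) (6,4,1,2,4,6) (6,4,2,1,4,6) (6,4,2,2,4,6) (6,5,1,1,4,6) (6,5,1,2,4,6) (6,5,2,1,4,6) (6,5,2,2,4,6) — 14.
polish=shift 4: (6,2,1,1,4,6) (6,2,2,1,4,6) (6,3,1,1,4,6) (6,3,1,2,4,6) (6,3,2,1,4,6) (6,3,2,2,4,6) (6,4,1,1,4,6) (6,4,1,2,4,6) (6,4,1,3,4,6) (6,4,2,1,4,6) (6,4,2,2,4,6) (6,4,2,3,4,6) (6,5,1,1,4,6) (6,5,1,2,4,6) (6,5,1,3,4,6) (6,5,2,1,4,6) (6,5,2,2,4,6) (6,5,2,3,4,6) — 18.
polish=shift 5: (6,2,1,1,4,6) (6,2,2,1,4,6) (6,3,1,1,4,6) (6,3,1,2,4,6) (6,3,2,1,4,6) (6,3,2,2,4,6) (6,4,1,1,4,6) (6,4,1,2,4,6) (6,4,1,3,4,6) (6,4,2,1,4,6) (6,4,2,2,4,6) (6,4,2,3,4,6) (6,5,1,1,4,6) (6,5,1,2,4,6) (6,5,1,3,4,6) (6,5,1,4,4,6) (6,5,2,1,4,6) (6,5,2,2,4,6) (6,5,2,3,4,6) (6,5,2,4,4,6) — 20.
Summing: 8 + 14 + 18 + 20 = 60.

60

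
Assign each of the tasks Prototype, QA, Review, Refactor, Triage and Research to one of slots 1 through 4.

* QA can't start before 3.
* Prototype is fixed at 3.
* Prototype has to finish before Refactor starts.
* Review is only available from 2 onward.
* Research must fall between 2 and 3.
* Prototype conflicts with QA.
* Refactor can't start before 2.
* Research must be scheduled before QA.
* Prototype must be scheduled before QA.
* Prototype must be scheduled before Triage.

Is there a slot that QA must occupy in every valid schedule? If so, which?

4

QA's window is 3–4.
Prototype is fixed at 3, and QA can't share a slot with Prototype.
So QA must be 4.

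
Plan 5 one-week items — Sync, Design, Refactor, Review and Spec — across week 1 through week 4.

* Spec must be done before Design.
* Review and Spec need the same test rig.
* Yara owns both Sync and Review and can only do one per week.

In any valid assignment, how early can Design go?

Precedence pushes Design to at least week 2.
Design at week 2 is achievable: Sync -> week 1, Design -> week 2, Review -> week 2, Spec -> week 1, Refactor -> week 1.

week 2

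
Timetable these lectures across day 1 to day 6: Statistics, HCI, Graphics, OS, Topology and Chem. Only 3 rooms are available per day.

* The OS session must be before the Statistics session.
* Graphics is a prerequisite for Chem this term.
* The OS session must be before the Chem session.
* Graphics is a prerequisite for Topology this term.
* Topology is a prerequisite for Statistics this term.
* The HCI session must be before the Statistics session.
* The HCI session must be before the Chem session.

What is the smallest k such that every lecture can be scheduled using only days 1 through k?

The precedence chain requires at least 3 distinct days.
With at most 3 per day and 6 lectures, at least 2 days are needed.
3 works (last occupied day: day 3): for example OS=day 1, HCI=day 1, Topology=day 2, Graphics=day 1, Statistics=day 3, Chem=day 2.

3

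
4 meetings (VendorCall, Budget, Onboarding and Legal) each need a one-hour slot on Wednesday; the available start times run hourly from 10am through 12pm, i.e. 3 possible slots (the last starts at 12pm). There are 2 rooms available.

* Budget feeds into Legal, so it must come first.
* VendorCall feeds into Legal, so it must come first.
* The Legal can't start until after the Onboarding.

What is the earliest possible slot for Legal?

Precedence pushes Legal to at least 11am.
Legal at 12pm is achievable: Budget in 10am, Legal in 12pm, VendorCall in 10am, Onboarding in 11am.
Nothing earlier works — the capacity limit rule out every slot before 12pm.

12pm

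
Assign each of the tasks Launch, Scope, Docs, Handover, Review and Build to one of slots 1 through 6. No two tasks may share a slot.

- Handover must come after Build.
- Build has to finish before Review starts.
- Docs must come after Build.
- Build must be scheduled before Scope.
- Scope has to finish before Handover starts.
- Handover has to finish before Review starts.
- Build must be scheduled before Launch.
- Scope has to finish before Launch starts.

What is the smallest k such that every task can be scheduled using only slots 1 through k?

6 slots

The precedence chain requires at least 4 distinct slots.
With at most 1 per slot and 6 tasks, at least 6 slots are needed.
6 works (last occupied slot: 6): for example Launch=4; Handover=3; Scope=2; Review=5; Build=1; Docs=6.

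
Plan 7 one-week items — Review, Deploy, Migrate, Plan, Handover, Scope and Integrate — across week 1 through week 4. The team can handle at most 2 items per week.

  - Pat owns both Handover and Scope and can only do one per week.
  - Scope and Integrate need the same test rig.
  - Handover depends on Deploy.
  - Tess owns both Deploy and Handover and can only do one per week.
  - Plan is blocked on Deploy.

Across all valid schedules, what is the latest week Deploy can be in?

Downstream work caps Deploy at week 3.
Deploy at week 3 is achievable: Review -> week 1; Scope -> week 2; Migrate -> week 1; Plan -> week 4; Integrate -> week 3; Deploy -> week 3; Handover -> week 4.

week 3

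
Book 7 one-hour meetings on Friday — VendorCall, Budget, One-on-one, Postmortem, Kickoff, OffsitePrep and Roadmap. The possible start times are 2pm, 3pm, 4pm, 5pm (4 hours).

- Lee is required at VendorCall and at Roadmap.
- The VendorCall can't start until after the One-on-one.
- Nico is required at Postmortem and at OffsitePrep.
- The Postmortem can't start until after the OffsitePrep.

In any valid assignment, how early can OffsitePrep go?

Downstream work caps OffsitePrep at 4pm.
OffsitePrep at 2pm is achievable: Budget -> 2pm, One-on-one -> 2pm, Roadmap -> 2pm, OffsitePrep -> 2pm, Postmortem -> 3pm, VendorCall -> 3pm, Kickoff -> 2pm.

2pm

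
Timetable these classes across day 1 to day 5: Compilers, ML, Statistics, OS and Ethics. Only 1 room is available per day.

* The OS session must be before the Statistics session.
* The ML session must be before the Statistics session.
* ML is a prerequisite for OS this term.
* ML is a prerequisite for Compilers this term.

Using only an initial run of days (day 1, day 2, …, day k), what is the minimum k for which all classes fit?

The precedence chain requires at least 3 distinct days.
With at most 1 per day and 5 classes, at least 5 days are needed.
5 works (last occupied day: day 5): for example Statistics in day 3; ML in day 1; OS in day 2; Compilers in day 4; Ethics in day 5.

5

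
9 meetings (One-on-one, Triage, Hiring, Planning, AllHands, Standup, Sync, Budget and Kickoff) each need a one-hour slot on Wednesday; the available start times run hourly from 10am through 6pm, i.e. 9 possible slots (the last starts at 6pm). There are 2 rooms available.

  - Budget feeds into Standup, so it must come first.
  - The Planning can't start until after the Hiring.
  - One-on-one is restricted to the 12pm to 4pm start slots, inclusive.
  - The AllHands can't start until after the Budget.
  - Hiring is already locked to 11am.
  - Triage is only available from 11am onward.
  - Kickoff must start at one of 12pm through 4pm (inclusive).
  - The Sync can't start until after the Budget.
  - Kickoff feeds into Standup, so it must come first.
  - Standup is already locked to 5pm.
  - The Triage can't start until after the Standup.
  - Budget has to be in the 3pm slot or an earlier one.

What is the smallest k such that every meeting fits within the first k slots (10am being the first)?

9 slots

The precedence chain requires at least 3 distinct slots.
With at most 2 per slot and 9 meetings, at least 5 slots are needed.
Propagating the time windows through the other constraints, Triage can't land before 6pm — that is slot 9 counting from 10am — so the schedule must run through at least 9 slots.
9 works (last occupied slot: 6pm): for example Budget in 10am; Hiring in 11am; Sync in 1pm; One-on-one in 12pm; Kickoff in 12pm; Triage in 6pm; Planning in 1pm; AllHands in 11am; Standup in 5pm.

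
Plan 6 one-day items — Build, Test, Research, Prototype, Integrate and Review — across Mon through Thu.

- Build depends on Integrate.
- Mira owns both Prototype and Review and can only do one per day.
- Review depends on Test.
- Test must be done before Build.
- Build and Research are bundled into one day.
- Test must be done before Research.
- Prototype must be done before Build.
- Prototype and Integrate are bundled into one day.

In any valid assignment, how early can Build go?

Precedence pushes Build to at least Tue.
Build at Tue is achievable: Test=Mon, Build=Tue, Review=Tue, Research=Tue, Integrate=Mon, Prototype=Mon.

Tue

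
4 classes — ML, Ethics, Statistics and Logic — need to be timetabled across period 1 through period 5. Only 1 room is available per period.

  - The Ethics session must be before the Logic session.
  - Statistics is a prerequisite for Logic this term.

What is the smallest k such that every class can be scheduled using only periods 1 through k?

4 periods

The precedence chain requires at least 2 distinct periods.
With at most 1 per period and 4 classes, at least 4 periods are needed.
4 works (last occupied period: period 4): for example ML=period 4; Ethics=period 1; Logic=period 3; Statistics=period 2.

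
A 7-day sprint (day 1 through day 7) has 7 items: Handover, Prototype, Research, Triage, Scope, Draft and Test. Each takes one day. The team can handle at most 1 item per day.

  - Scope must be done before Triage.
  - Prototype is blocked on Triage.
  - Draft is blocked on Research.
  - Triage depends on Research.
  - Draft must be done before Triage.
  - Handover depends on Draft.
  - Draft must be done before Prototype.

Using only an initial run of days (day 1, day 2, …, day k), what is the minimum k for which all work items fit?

7

The precedence chain requires at least 4 distinct days.
With at most 1 per day and 7 work items, at least 7 days are needed.
7 works (last occupied day: day 7): for example Triage in day 4, Research in day 1, Test in day 7, Prototype in day 5, Draft in day 2, Handover in day 6, Scope in day 3.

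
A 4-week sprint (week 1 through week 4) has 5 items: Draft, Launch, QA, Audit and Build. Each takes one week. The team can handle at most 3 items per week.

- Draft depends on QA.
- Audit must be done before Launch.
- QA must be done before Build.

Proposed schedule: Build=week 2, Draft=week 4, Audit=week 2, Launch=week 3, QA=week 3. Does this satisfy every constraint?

No. QA must be done before Build is not satisfied.

Draft depends on QA — holds.
Audit must be done before Launch — holds.
QA must be done before Build — violated.
The team can handle at most 3 items per week — holds.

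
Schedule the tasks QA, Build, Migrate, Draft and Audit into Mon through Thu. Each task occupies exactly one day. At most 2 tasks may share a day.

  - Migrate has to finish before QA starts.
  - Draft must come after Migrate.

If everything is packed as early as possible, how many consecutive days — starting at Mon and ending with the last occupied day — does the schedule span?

3

The precedence chain requires at least 2 distinct days.
With at most 2 per day and 5 tasks, at least 3 days are needed.
3 works (last occupied day: Wed): for example Audit -> Wed; Build -> Mon; Migrate -> Mon; QA -> Tue; Draft -> Tue.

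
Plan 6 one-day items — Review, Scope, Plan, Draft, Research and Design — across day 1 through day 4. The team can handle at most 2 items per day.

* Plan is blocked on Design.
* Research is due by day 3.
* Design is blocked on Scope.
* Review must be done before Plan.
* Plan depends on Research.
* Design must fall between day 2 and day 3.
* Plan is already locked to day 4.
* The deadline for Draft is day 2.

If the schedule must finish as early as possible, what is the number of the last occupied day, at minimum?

The precedence chain requires at least 3 distinct days.
With at most 2 per day and 6 work items, at least 3 days are needed.
Plan can't be placed before day 4, so the schedule must run through at least day 4.
4 works (last occupied day: day 4): for example Draft in day 1; Research in day 2; Review in day 3; Design in day 2; Scope in day 1; Plan in day 4.

day 4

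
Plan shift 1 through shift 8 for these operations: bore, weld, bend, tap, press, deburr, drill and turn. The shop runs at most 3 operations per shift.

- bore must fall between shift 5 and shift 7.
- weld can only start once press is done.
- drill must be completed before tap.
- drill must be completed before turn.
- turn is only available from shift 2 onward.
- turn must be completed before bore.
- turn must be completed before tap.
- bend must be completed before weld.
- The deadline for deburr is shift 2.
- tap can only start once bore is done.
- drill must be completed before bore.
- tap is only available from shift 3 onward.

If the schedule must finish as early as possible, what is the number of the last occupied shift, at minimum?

6

The precedence chain requires at least 4 distinct shifts.
With at most 3 per shift and 8 operations, at least 3 shifts are needed.
Propagating the time windows through the other constraints, tap can't land before shift 6, so the schedule must run through at least shift 6.
6 works (last occupied shift: shift 6): for example weld -> shift 3; deburr -> shift 1; turn -> shift 2; drill -> shift 1; press -> shift 2; tap -> shift 6; bore -> shift 5; bend -> shift 1.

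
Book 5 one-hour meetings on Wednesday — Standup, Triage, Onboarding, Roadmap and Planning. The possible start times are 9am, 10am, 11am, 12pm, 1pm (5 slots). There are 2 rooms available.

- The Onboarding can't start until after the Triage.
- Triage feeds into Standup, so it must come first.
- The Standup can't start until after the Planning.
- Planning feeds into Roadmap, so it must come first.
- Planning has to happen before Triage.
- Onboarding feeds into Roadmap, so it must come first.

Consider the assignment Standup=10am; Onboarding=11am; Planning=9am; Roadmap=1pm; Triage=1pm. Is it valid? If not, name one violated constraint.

Invalid. Triage feeds into Standup, so it must come first.

Onboarding feeds into Roadmap, so it must come first — holds.
Triage feeds into Standup, so it must come first — violated.
There are 2 rooms available — holds.
The Onboarding can't start until after the Triage — violated.
Planning feeds into Roadmap, so it must come first — holds.
The Standup can't start until after the Planning — holds.
Planning has to happen before Triage — holds.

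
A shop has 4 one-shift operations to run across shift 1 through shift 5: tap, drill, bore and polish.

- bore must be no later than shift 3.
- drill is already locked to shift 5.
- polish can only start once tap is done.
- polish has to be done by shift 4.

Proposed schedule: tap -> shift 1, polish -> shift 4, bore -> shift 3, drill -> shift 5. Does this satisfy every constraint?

bore must be no later than shift 3 — holds.
polish can only start once tap is done — holds.
polish has to be done by shift 4 — holds.
drill is already locked to shift 5 — holds.

Valid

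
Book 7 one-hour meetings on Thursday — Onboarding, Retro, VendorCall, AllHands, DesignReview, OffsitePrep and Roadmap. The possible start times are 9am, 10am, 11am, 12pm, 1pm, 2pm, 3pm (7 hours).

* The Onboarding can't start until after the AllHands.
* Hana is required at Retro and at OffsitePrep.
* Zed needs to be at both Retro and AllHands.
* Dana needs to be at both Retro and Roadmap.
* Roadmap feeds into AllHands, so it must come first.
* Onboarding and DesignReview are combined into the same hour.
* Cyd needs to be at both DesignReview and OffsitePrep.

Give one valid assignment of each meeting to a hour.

AllHands=10am, VendorCall=9am, OffsitePrep=9am, Roadmap=9am, DesignReview=11am, Onboarding=11am, Retro=11am

Checking: AllHands(10am) before Onboarding(11am); Roadmap(9am) before AllHands(10am); Retro(11am) != Roadmap(9am); Retro(11am) != AllHands(10am); Retro(11am) != OffsitePrep(9am); DesignReview(11am) != OffsitePrep(9am); Onboarding = DesignReview = 11am.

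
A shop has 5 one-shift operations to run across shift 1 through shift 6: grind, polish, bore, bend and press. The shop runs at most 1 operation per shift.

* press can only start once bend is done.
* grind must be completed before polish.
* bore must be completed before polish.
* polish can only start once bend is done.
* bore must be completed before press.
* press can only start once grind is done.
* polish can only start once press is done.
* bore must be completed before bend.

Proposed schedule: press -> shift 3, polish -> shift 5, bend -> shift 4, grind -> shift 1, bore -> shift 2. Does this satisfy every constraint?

No — it violates: press can only start once bend is done

press can only start once bend is done — violated.
polish can only start once press is done — holds.
The shop runs at most 1 operation per shift — holds.
bore must be completed before polish — holds.
grind must be completed before polish — holds.
polish can only start once bend is done — holds.
bore must be completed before bend — holds.
bore must be completed before press — holds.
press can only start once grind is done — holds.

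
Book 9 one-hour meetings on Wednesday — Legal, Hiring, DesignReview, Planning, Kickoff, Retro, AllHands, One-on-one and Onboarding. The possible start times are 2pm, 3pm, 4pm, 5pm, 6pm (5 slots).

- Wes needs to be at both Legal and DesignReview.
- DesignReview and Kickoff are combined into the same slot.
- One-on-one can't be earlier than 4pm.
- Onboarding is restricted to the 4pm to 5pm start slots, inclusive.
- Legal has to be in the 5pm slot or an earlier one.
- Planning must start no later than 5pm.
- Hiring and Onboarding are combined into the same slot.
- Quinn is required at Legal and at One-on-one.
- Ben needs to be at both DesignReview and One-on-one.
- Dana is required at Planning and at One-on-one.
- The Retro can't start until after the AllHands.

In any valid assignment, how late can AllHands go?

5pm

Downstream work caps AllHands at 5pm.
AllHands at 5pm is achievable: Onboarding=4pm, Legal=2pm, Retro=6pm, Kickoff=3pm, DesignReview=3pm, Hiring=4pm, One-on-one=4pm, AllHands=5pm, Planning=2pm.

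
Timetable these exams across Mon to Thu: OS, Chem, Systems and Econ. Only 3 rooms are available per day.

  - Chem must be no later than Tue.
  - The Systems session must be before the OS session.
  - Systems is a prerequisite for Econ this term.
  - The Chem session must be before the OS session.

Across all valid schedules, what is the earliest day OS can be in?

Tue

Precedence pushes OS to at least Tue.
OS at Tue is achievable: OS=Tue; Chem=Mon; Systems=Mon; Econ=Tue.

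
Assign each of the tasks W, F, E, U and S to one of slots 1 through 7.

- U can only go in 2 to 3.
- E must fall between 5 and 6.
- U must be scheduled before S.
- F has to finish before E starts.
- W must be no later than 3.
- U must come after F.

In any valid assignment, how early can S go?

3

Precedence pushes S to at least 3.
S at 3 is achievable: S=3; U=2; F=1; E=5; W=1.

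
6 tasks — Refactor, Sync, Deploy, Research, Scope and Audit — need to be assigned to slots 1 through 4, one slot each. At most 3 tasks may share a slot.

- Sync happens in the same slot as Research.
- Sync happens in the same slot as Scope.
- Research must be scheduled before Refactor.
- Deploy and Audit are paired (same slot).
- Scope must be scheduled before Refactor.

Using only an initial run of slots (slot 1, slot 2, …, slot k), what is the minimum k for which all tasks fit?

2

The precedence chain requires at least 2 distinct slots.
With at most 3 per slot and 6 tasks, at least 2 slots are needed.
2 works (last occupied slot: 2): for example Audit=2, Refactor=2, Scope=1, Research=1, Deploy=2, Sync=1.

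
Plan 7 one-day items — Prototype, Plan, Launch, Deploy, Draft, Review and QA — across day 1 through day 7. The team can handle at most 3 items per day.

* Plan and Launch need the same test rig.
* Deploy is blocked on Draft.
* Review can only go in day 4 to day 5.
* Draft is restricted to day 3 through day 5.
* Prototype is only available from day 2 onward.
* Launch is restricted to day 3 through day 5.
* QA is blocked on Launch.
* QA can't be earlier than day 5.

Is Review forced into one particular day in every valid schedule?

Review can be day 4 (e.g. Deploy -> day 4; Draft -> day 3; Review -> day 4; QA -> day 5; Launch -> day 3; Plan -> day 1; Prototype -> day 2) or day 5 (e.g. Review=day 5; Draft=day 3; Prototype=day 2; Launch=day 3; Deploy=day 4; QA=day 5; Plan=day 1).

No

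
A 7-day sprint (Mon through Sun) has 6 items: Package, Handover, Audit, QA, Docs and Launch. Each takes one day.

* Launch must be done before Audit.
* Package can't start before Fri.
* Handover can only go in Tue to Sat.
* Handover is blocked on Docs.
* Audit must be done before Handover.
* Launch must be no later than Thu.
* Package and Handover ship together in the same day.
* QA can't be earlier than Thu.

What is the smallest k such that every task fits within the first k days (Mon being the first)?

The precedence chain requires at least 3 distinct days.
Package can't be placed before Fri — that is day 5 counting from Mon — so the schedule must run through at least 5 days.
5 works (last occupied day: Fri): for example Package=Fri; Handover=Fri; Docs=Mon; Audit=Tue; Launch=Mon; QA=Thu.

5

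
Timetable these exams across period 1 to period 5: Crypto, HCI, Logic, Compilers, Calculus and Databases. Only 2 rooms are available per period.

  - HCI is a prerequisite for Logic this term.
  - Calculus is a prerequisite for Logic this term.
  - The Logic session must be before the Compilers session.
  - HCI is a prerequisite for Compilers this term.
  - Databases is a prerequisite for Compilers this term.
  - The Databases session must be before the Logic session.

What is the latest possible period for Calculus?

period 3

Downstream work caps Calculus at period 3.
Calculus at period 3 is achievable: Logic -> period 4; Compilers -> period 5; Crypto -> period 2; Calculus -> period 3; HCI -> period 1; Databases -> period 1.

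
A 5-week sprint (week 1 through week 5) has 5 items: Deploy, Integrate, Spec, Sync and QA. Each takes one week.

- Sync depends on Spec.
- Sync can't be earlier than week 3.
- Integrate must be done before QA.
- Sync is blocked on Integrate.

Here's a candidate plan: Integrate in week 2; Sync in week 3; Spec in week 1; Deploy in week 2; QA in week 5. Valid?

Yes, all constraints hold

Integrate must be done before QA — holds.
Sync can't be earlier than week 3 — holds.
Sync depends on Spec — holds.
Sync is blocked on Integrate — holds.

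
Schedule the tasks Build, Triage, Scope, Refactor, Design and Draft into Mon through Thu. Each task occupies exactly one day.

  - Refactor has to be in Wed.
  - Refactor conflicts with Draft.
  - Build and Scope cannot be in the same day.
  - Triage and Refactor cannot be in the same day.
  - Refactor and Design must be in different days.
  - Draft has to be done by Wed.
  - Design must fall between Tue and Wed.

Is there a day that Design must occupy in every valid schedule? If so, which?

Tue

Design's window is Tue–Wed.
Refactor is fixed at Wed, and Design can't share a day with Refactor.
So Design must be Tue.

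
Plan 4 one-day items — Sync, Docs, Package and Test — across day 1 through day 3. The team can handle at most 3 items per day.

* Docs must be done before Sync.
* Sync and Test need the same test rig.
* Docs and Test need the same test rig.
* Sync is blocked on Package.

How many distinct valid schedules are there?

5

Splitting on Sync: it can be day 2 (1), day 3 (4). Listing each branch's schedules as (Docs, Package, Test) by day number:
Sync=day 2: (1,1,3) — 1.
Sync=day 3: (1,1,2) (1,2,2) (2,1,1) (2,2,1) — 4.
Summing: 1 + 4 = 5.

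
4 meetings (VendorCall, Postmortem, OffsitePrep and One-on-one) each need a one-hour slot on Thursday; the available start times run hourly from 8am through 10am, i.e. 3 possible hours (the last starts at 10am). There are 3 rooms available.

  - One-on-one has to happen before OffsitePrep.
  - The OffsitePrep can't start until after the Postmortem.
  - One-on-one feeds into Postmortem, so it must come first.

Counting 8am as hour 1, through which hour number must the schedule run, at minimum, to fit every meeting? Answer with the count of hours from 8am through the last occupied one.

The precedence chain requires at least 3 distinct hours.
With at most 3 per hour and 4 meetings, at least 2 hours are needed.
3 works (last occupied hour: 10am): for example One-on-one in 8am; Postmortem in 9am; VendorCall in 8am; OffsitePrep in 10am.

3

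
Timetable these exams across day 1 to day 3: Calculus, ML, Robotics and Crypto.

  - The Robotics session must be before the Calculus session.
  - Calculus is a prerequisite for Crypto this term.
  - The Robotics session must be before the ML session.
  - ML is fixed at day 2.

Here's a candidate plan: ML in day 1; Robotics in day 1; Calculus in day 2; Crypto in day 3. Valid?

Calculus is a prerequisite for Crypto this term — holds.
The Robotics session must be before the ML session — violated.
The Robotics session must be before the Calculus session — holds.
ML is fixed at day 2 — violated.

No — it violates: ML is fixed at day 2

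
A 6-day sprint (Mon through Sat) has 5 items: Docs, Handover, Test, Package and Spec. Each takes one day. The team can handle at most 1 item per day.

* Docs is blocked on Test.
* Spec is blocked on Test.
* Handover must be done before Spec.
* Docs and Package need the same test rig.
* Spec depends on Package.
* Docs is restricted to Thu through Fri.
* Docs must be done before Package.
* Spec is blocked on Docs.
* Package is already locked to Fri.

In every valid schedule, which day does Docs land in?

Docs's window is Thu–Fri.
Package is fixed at Fri, and Docs can't share a day with Package.
So Docs must be Thu.

Thu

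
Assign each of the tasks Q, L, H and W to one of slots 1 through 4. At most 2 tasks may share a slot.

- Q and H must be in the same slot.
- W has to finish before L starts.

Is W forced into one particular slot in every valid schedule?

No

W can be 1 (e.g. W in 1; Q in 3; L in 2; H in 3) or 2 (e.g. W in 2; L in 3; Q in 1; H in 1).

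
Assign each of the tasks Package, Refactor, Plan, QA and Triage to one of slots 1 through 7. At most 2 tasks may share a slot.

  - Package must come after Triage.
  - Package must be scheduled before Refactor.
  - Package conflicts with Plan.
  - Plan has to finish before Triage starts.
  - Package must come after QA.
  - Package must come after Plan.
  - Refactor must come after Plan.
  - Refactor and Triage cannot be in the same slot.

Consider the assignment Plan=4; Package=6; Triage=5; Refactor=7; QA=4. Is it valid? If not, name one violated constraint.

Yes

Refactor and Triage cannot be in the same slot — holds.
At most 2 tasks may share a slot — holds.
Package must come after QA — holds.
Package must come after Plan — holds.
Package must be scheduled before Refactor — holds.
Package must come after Triage — holds.
Package conflicts with Plan — holds.
Refactor must come after Plan — holds.
Plan has to finish before Triage starts — holds.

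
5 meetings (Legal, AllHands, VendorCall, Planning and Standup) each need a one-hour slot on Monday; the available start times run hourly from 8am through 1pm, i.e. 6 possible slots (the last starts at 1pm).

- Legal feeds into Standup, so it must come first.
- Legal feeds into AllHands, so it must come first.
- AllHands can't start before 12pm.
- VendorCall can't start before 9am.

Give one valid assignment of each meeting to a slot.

Planning in 8am, AllHands in 12pm, Legal in 8am, VendorCall in 9am, Standup in 9am

Checking: Legal(8am) before AllHands(12pm); Legal(8am) before Standup(9am); VendorCall=9am in [9am,1pm]; AllHands=12pm in [12pm,1pm].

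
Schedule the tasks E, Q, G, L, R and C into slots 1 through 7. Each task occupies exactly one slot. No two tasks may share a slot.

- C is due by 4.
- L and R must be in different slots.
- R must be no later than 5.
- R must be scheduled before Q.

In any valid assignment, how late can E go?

E at 7 is achievable: R=2, G=4, Q=3, L=5, C=1, E=7.

7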